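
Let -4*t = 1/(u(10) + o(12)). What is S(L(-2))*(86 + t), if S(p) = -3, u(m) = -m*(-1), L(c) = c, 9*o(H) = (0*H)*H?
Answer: -10317/40 ≈ -257.92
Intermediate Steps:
o(H) = 0 (o(H) = ((0*H)*H)/9 = (0*H)/9 = (⅑)*0 = 0)
u(m) = m
t = -1/40 (t = -1/(4*(10 + 0)) = -¼/10 = -¼*⅒ = -1/40 ≈ -0.025000)
S(L(-2))*(86 + t) = -3*(86 - 1/40) = -3*3439/40 = -10317/40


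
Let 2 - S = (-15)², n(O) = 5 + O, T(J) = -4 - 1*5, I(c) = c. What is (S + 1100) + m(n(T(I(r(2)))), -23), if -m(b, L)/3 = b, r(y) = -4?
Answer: 889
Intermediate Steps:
T(J) = -9 (T(J) = -4 - 5 = -9)
m(b, L) = -3*b
S = -223 (S = 2 - 1*(-15)² = 2 - 1*225 = 2 - 225 = -223)
(S + 1100) + m(n(T(I(r(2)))), -23) = (-223 + 1100) - 3*(5 - 9) = 877 - 3*(-4) = 877 + 12 = 889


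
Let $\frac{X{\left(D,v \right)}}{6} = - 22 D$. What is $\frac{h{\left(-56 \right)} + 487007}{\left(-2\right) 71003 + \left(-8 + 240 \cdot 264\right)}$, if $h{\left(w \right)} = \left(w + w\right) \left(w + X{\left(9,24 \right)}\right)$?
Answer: $- \frac{626335}{78654} \approx -7.9632$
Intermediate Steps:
$X{\left(D,v \right)} = - 132 D$ ($X{\left(D,v \right)} = 6 \left(- 22 D\right) = - 132 D$)
$h{\left(w \right)} = 2 w \left(-1188 + w\right)$ ($h{\left(w \right)} = \left(w + w\right) \left(w - 1188\right) = 2 w \left(w - 1188\right) = 2 w \left(-1188 + w\right)$)
$\frac{h{\left(-56 \right)} + 487007}{\left(-2\right) 71003 + \left(-8 + 240 \cdot 264\right)} = \frac{2 \left(-56\right) \left(-1188 - 56\right) + 487007}{\left(-2\right) 71003 + \left(-8 + 240 \cdot 264\right)} = \frac{2 \left(-56\right) \left(-1244\right) + 487007}{-142006 + \left(-8 + 63360\right)} = \frac{139328 + 487007}{-142006 + 63352} = \frac{626335}{-78654} = 626335 \left(- \frac{1}{78654}\right) = - \frac{626335}{78654}$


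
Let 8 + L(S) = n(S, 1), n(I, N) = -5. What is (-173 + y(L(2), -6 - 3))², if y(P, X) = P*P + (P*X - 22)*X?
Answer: 737881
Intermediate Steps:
L(S) = -13 (L(S) = -8 - 5 = -13)
y(P, X) = P² + X*(-22 + P*X) (y(P, X) = P² + (-22 + P*X)*X = P² + X*(-22 + P*X))
(-173 + y(L(2), -6 - 3))² = (-173 + ((-13)² - 22*(-6 - 3) - 13*(-6 - 3)²))² = (-173 + (169 - 22*(-9) - 13*(-9)²))² = (-173 + (169 + 198 - 13*81))² = (-173 + (169 + 198 - 1053))² = (-173 - 686)² = (-859)² = 737881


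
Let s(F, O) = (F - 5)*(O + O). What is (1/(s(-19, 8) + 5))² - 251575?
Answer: -36136484574/143641 ≈ -2.5158e+5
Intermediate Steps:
s(F, O) = 2*O*(-5 + F) (s(F, O) = (-5 + F)*(2*O) = 2*O*(-5 + F))
(1/(s(-19, 8) + 5))² - 251575 = (1/(2*8*(-5 - 19) + 5))² - 251575 = (1/(2*8*(-24) + 5))² - 251575 = (1/(-384 + 5))² - 251575 = (1/(-379))² - 251575 = (-1/379)² - 251575 = 1/143641 - 251575 = -36136484574/143641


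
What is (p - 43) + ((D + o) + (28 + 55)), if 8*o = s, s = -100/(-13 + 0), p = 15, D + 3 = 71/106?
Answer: 36952/689 ≈ 53.631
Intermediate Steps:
D = -247/106 (D = -3 + 71/106 = -247/106 ≈ -2.3302)
s = 100/13 (s = -100/(-13) = -100*(-1/13) = 100/13 ≈ 7.6923)
o = 25/26 (o = (⅛)*(100/13) = 25/26 ≈ 0.96154)
(p - 43) + ((D + o) + (28 + 55)) = (15 - 43) + ((-247/106 + 25/26) + (28 + 55)) = -28 + (-943/689 + 83) = -28 + 56244/689 = 36952/689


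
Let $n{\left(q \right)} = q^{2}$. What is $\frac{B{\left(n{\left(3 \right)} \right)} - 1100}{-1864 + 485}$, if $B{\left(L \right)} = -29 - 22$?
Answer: $\frac{1151}{1379} \approx 0.83466$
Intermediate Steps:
$B{\left(L \right)} = -51$
$\frac{B{\left(n{\left(3 \right)} \right)} - 1100}{-1864 + 485} = \frac{-51 - 1100}{-1864 + 485} = - \frac{1151}{-1379} = \left(-1151\right) \left(- \frac{1}{1379}\right) = \frac{1151}{1379}$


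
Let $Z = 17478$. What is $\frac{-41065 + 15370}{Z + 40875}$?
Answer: $- \frac{8565}{19451} \approx -0.44034$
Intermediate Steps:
$\frac{-41065 + 15370}{Z + 40875} = \frac{-41065 + 15370}{17478 + 40875} = - \frac{25695}{58353} = \left(-25695\right) \frac{1}{58353} = - \frac{8565}{19451}$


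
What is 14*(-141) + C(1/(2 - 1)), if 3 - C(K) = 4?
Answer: -1975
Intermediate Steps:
C(K) = -1 (C(K) = 3 - 1*4 = 3 - 4 = -1)
14*(-141) + C(1/(2 - 1)) = 14*(-141) - 1 = -1974 - 1 = -1975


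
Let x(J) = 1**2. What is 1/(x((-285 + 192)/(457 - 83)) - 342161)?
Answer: -1/342160 ≈ -2.9226e-6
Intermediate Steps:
x(J) = 1
1/(x((-285 + 192)/(457 - 83)) - 342161) = 1/(1 - 342161) = 1/(-342160) = -1/342160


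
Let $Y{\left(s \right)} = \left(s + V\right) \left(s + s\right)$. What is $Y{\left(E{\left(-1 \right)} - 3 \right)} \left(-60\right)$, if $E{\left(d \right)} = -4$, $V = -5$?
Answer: $-10080$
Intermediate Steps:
$Y{\left(s \right)} = 2 s \left(-5 + s\right)$ ($Y{\left(s \right)} = \left(s - 5\right) \left(s + s\right) = \left(-5 + s\right) 2 s = 2 s \left(-5 + s\right)$)
$Y{\left(E{\left(-1 \right)} - 3 \right)} \left(-60\right) = 2 \left(-4 - 3\right) \left(-5 - 7\right) \left(-60\right) = 2 \left(-7\right) \left(-5 - 7\right) \left(-60\right) = 2 \left(-7\right) \left(-12\right) \left(-60\right) = 168 \left(-60\right) = -10080$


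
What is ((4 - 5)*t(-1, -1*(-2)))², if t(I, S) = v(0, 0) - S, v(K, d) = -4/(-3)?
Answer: 4/9 ≈ 0.44444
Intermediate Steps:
v(K, d) = 4/3 (v(K, d) = -4*(-⅓) = 4/3)
t(I, S) = 4/3 - S
((4 - 5)*t(-1, -1*(-2)))² = ((4 - 5)*(4/3 - (-1)*(-2)))² = (-(4/3 - 1*2))² = (-(4/3 - 2))² = (-1*(-⅔))² = (⅔)² = 4/9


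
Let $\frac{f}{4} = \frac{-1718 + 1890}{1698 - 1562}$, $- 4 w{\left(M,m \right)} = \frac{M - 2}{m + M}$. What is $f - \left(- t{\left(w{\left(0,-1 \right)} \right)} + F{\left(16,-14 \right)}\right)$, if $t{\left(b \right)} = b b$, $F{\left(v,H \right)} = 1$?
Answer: $\frac{293}{68} \approx 4.3088$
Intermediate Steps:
$w{\left(M,m \right)} = - \frac{-2 + M}{4 \left(M + m\right)}$ ($w{\left(M,m \right)} = - \frac{\left(M - 2\right) \frac{1}{m + M}}{4} = - \frac{\left(-2 + M\right) \frac{1}{M + m}}{4} = - \frac{\frac{1}{M + m} \left(-2 + M\right)}{4} = - \frac{-2 + M}{4 \left(M + m\right)}$)
$f = \frac{86}{17}$ ($f = 4 \frac{-1718 + 1890}{1698 - 1562} = 4 \cdot \frac{172}{136} = 4 \cdot 172 \cdot \frac{1}{136} = 4 \cdot \frac{43}{34} = \frac{86}{17} \approx 5.0588$)
$t{\left(b \right)} = b^{2}$
$f - \left(- t{\left(w{\left(0,-1 \right)} \right)} + F{\left(16,-14 \right)}\right) = \frac{86}{17} + \left(\left(\frac{2 - 0}{4 \left(0 - 1\right)}\right)^{2} - 1\right) = \frac{86}{17} - \left(1 - \left(\frac{2 + 0}{4 \left(-1\right)}\right)^{2}\right) = \frac{86}{17} - \left(1 - \left(\frac{1}{4} \left(-1\right) 2\right)^{2}\right) = \frac{86}{17} - \left(1 - \left(- \frac{1}{2}\right)^{2}\right) = \frac{86}{17} + \left(\frac{1}{4} - 1\right) = \frac{86}{17} - \frac{3}{4} = \frac{293}{68}$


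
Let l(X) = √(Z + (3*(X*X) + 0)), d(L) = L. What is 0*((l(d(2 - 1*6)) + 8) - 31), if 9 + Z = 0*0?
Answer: 0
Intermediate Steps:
Z = -9 (Z = -9 + 0*0 = -9 + 0 = -9)
l(X) = √(-9 + 3*X²) (l(X) = √(-9 + (3*(X*X) + 0)) = √(-9 + (3*X² + 0)) = √(-9 + 3*X²))
0*((l(d(2 - 1*6)) + 8) - 31) = 0*((√(-9 + 3*(2 - 1*6)²) + 8) - 31) = 0*((√(-9 + 3*(2 - 6)²) + 8) - 31) = 0*((√(-9 + 3*(-4)²) + 8) - 31) = 0*((√(-9 + 3*16) + 8) - 31) = 0*((√(-9 + 48) + 8) - 31) = 0*((√39 + 8) - 31) = 0*((8 + √39) - 31) = 0*(-23 + √39) = 0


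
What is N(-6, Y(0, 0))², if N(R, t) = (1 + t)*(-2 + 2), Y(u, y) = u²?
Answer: 0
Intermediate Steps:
N(R, t) = 0 (N(R, t) = (1 + t)*0 = 0)
N(-6, Y(0, 0))² = 0² = 0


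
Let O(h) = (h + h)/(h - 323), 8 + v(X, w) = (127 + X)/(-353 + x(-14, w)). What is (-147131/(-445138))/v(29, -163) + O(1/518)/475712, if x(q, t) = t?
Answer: -41962870591871615/1054035973819139808 ≈ -0.039812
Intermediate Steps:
v(X, w) = -8 + (127 + X)/(-353 + w)
O(h) = 2*h/(-323 + h) (O(h) = (2*h)/(-323 + h) = 2*h/(-323 + h))
(-147131/(-445138))/v(29, -163) + O(1/518)/475712 = (-147131/(-445138))/(((2951 + 29 - 8*(-163))/(-353 - 163))) + (2/(518*(-323 + 1/518)))/475712 = (-147131*(-1/445138))/(((2951 + 29 + 1304)/(-516))) + (2*(1/518)/(-323 + 1/518))*(1/475712) = 147131/(445138*((-1/516*4284))) + (2*(1/518)/(-167313/518))*(1/475712) = 147131/(445138*(-357/43)) + (2*(1/518)*(-518/167313))*(1/475712) = (147131/445138)*(-43/357) - 2/167313*1/475712 = -6326633/158914266 - 1/39796400928 = -41962870591871615/1054035973819139808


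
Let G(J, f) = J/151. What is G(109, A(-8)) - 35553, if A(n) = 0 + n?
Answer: -5368394/151 ≈ -35552.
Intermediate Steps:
A(n) = n
G(J, f) = J/151 (G(J, f) = J*(1/151) = J/151)
G(109, A(-8)) - 35553 = (1/151)*109 - 35553 = 109/151 - 35553 = -5368394/151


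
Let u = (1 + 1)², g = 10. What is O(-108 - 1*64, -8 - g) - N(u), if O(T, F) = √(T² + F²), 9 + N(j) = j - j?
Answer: 9 + 2*√7477 ≈ 181.94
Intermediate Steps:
u = 4 (u = 2² = 4)
N(j) = -9 (N(j) = -9 + (j - j) = -9 + 0 = -9)
O(T, F) = √(F² + T²)
O(-108 - 1*64, -8 - g) - N(u) = √((-8 - 1*10)² + (-108 - 1*64)²) - 1*(-9) = √((-8 - 10)² + (-108 - 64)²) + 9 = √((-18)² + (-172)²) + 9 = √(324 + 29584) + 9 = √29908 + 9 = 2*√7477 + 9 = 9 + 2*√7477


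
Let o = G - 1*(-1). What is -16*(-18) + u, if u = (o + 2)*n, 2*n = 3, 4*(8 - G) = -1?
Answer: 2439/8 ≈ 304.88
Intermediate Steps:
G = 33/4 (G = 8 - ¼*(-1) = 8 + ¼ = 33/4 ≈ 8.2500)
n = 3/2 (n = (½)*3 = 3/2 ≈ 1.5000)
o = 37/4 (o = 33/4 - 1*(-1) = 33/4 + 1 = 37/4 ≈ 9.2500)
u = 135/8 (u = (37/4 + 2)*(3/2) = (45/4)*(3/2) = 135/8 ≈ 16.875)
-16*(-18) + u = -16*(-18) + 135/8 = 288 + 135/8 = 2439/8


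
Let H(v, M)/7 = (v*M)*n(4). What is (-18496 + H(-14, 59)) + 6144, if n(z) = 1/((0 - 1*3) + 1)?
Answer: -9461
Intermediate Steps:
n(z) = -1/2 (n(z) = 1/((0 - 3) + 1) = 1/(-3 + 1) = 1/(-2) = -1/2)
H(v, M) = -7*M*v/2 (H(v, M) = 7*((v*M)*(-1/2)) = 7*((M*v)*(-1/2)) = 7*(-M*v/2) = -7*M*v/2)
(-18496 + H(-14, 59)) + 6144 = (-18496 - 7/2*59*(-14)) + 6144 = (-18496 + 2891) + 6144 = -15605 + 6144 = -9461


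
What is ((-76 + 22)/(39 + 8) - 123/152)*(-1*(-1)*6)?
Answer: -41967/3572 ≈ -11.749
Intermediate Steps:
((-76 + 22)/(39 + 8) - 123/152)*(-1*(-1)*6) = (-54/47 - 123*1/152)*(1*6) = (-54*1/47 - 123/152)*6 = (-54/47 - 123/152)*6 = -13989/7144*6 = -41967/3572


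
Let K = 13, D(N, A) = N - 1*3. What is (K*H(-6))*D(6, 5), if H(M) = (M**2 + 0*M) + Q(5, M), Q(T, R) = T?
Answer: 1599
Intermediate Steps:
D(N, A) = -3 + N (D(N, A) = N - 3 = -3 + N)
H(M) = 5 + M**2 (H(M) = (M**2 + 0*M) + 5 = (M**2 + 0) + 5 = M**2 + 5 = 5 + M**2)
(K*H(-6))*D(6, 5) = (13*(5 + (-6)**2))*(-3 + 6) = (13*(5 + 36))*3 = (13*41)*3 = 533*3 = 1599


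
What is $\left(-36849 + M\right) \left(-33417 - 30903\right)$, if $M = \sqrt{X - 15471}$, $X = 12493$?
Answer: $2370127680 - 64320 i \sqrt{2978} \approx 2.3701 \cdot 10^{9} - 3.51 \cdot 10^{6} i$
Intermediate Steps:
$M = i \sqrt{2978}$ ($M = \sqrt{12493 - 15471} = \sqrt{-2978} = i \sqrt{2978} \approx 54.571 i$)
$\left(-36849 + M\right) \left(-33417 - 30903\right) = \left(-36849 + i \sqrt{2978}\right) \left(-33417 - 30903\right) = \left(-36849 + i \sqrt{2978}\right) \left(-64320\right) = 2370127680 - 64320 i \sqrt{2978}$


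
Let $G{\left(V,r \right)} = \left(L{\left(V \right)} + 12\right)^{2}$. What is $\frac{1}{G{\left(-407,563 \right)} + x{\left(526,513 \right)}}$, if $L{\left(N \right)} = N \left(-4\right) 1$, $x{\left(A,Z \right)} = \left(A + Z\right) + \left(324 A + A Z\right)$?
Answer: $\frac{1}{3130901} \approx 3.194 \cdot 10^{-7}$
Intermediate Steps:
$x{\left(A,Z \right)} = Z + 325 A + A Z$
$L{\left(N \right)} = - 4 N$ ($L{\left(N \right)} = - 4 N 1 = - 4 N$)
$G{\left(V,r \right)} = \left(12 - 4 V\right)^{2}$ ($G{\left(V,r \right)} = \left(- 4 V + 12\right)^{2} = \left(12 - 4 V\right)^{2}$)
$\frac{1}{G{\left(-407,563 \right)} + x{\left(526,513 \right)}} = \frac{1}{16 \left(-3 - 407\right)^{2} + \left(513 + 325 \cdot 526 + 526 \cdot 513\right)} = \frac{1}{16 \left(-410\right)^{2} + \left(513 + 170950 + 269838\right)} = \frac{1}{16 \cdot 168100 + 441301} = \frac{1}{2689600 + 441301} = \frac{1}{3130901}$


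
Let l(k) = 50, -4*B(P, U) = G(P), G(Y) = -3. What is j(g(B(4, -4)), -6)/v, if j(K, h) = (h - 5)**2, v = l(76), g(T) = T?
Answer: 121/50 ≈ 2.4200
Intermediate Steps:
B(P, U) = 3/4 (B(P, U) = -1/4*(-3) = 3/4)
v = 50
j(K, h) = (-5 + h)**2
j(g(B(4, -4)), -6)/v = (-5 - 6)**2/50 = (-11)**2*(1/50) = 121*(1/50) = 121/50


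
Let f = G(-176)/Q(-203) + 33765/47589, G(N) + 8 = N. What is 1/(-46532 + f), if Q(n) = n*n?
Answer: -22541323/1048876949129 ≈ -2.1491e-5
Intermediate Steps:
G(N) = -8 + N
Q(n) = n²
f = 15892707/22541323 (f = (-8 - 176)/((-203)²) + 33765/47589 = -184/41209 + 33765*(1/47589) = -184*1/41209 + 11255/15863 = -184/41209 + 11255/15863 = 15892707/22541323 ≈ 0.70505)
1/(-46532 + f) = 1/(-46532 + 15892707/22541323) = 1/(-1048876949129/22541323) = -22541323/1048876949129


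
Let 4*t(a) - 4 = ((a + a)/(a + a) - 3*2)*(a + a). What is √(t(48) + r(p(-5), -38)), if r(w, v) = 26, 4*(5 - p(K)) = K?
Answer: I*√93 ≈ 9.6436*I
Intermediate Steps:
p(K) = 5 - K/4
t(a) = 1 - 5*a/2 (t(a) = 1 + (((a + a)/(a + a) - 3*2)*(a + a))/4 = 1 + (((2*a)/((2*a)) - 6)*(2*a))/4 = 1 + (((2*a)*(1/(2*a)) - 6)*(2*a))/4 = 1 + ((1 - 6)*(2*a))/4 = 1 + (-10*a)/4 = 1 - 5*a/2)
√(t(48) + r(p(-5), -38)) = √((1 - 5/2*48) + 26) = √((1 - 120) + 26) = √(-119 + 26) = √(-93) = I*√93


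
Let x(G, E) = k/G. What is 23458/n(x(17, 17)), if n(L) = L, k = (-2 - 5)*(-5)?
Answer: 398786/35 ≈ 11394.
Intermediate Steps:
k = 35 (k = -7*(-5) = 35)
x(G, E) = 35/G
23458/n(x(17, 17)) = 23458/((35/17)) = 23458/((35*(1/17))) = 23458/(35/17) = 23458*(17/35) = 398786/35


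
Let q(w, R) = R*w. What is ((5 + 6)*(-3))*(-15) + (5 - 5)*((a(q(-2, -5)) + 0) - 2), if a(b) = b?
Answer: 495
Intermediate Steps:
((5 + 6)*(-3))*(-15) + (5 - 5)*((a(q(-2, -5)) + 0) - 2) = ((5 + 6)*(-3))*(-15) + (5 - 5)*((-5*(-2) + 0) - 2) = (11*(-3))*(-15) + 0*((10 + 0) - 2) = -33*(-15) + 0*(10 - 2) = 495 + 0*8 = 495 + 0 = 495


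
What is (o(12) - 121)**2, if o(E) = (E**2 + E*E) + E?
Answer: 32041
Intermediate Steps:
o(E) = E + 2*E**2 (o(E) = (E**2 + E**2) + E = 2*E**2 + E = E + 2*E**2)
(o(12) - 121)**2 = (12*(1 + 2*12) - 121)**2 = (12*(1 + 24) - 121)**2 = (12*25 - 121)**2 = (300 - 121)**2 = 179**2 = 32041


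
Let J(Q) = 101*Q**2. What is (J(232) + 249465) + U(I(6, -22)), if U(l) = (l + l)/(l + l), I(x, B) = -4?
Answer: 5685690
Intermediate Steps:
U(l) = 1 (U(l) = (2*l)/((2*l)) = (2*l)*(1/(2*l)) = 1)
(J(232) + 249465) + U(I(6, -22)) = (101*232**2 + 249465) + 1 = (101*53824 + 249465) + 1 = (5436224 + 249465) + 1 = 5685689 + 1 = 5685690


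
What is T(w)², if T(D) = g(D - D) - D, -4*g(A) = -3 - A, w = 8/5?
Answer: 289/400 ≈ 0.72250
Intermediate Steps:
w = 8/5 (w = 8*(⅕) = 8/5 ≈ 1.6000)
g(A) = ¾ + A/4 (g(A) = -(-3 - A)/4 = ¾ + A/4)
T(D) = ¾ - D (T(D) = (¾ + (D - D)/4) - D = (¾ + (¼)*0) - D = (¾ + 0) - D = ¾ - D)
T(w)² = (¾ - 1*8/5)² = (¾ - 8/5)² = (-17/20)² = 289/400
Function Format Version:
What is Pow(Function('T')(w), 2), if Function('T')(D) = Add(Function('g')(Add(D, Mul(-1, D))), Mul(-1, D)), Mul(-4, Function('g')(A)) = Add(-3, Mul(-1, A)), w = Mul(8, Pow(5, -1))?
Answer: Rational(289, 400) ≈ 0.72250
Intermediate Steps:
w = Rational(8, 5) (w = Mul(8, Rational(1, 5)) = Rational(8, 5) ≈ 1.6000)
Function('g')(A) = Add(Rational(3, 4), Mul(Rational(1, 4), A)) (Function('g')(A) = Mul(Rational(-1, 4), Add(-3, Mul(-1, A))) = Add(Rational(3, 4), Mul(Rational(1, 4), A)))
Function('T')(D) = Add(Rational(3, 4), Mul(-1, D)) (Function('T')(D) = Add(Add(Rational(3, 4), Mul(Rational(1, 4), Add(D, Mul(-1, D)))), Mul(-1, D)) = Add(Add(Rational(3, 4), Mul(Rational(1, 4), 0)), Mul(-1, D)) = Add(Add(Rational(3, 4), 0), Mul(-1, D)) = Add(Rational(3, 4), Mul(-1, D)))
Pow(Function('T')(w), 2) = Pow(Add(Rational(3, 4), Mul(-1, Rational(8, 5))), 2) = Pow(Add(Rational(3, 4), Rational(-8, 5)), 2) = Pow(Rational(-17, 20), 2) = Rational(289, 400)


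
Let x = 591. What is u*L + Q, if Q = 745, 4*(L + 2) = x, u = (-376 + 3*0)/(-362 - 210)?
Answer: 21861/26 ≈ 840.81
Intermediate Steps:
u = 94/143 (u = (-376 + 0)/(-572) = -376*(-1/572) = 94/143 ≈ 0.65734)
L = 583/4 (L = -2 + (¼)*591 = -2 + 591/4 = 583/4 ≈ 145.75)
u*L + Q = (94/143)*(583/4) + 745 = 2491/26 + 745 = 21861/26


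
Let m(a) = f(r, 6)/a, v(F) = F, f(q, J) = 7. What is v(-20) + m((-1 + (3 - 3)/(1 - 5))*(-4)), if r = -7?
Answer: -73/4 ≈ -18.250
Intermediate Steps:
m(a) = 7/a
v(-20) + m((-1 + (3 - 3)/(1 - 5))*(-4)) = -20 + 7/(((-1 + (3 - 3)/(1 - 5))*(-4))) = -20 + 7/(((-1 + 0/(-4))*(-4))) = -20 + 7/(((-1 + 0*(-¼))*(-4))) = -20 + 7/(((-1 + 0)*(-4))) = -20 + 7/((-1*(-4))) = -20 + 7/4 = -73/4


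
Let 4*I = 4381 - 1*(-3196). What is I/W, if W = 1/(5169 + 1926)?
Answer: 53758815/4 ≈ 1.3440e+7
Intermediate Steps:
W = 1/7095 ≈ 0.00014094
I = 7577/4 (I = (4381 - 1*(-3196))/4 = (4381 + 3196)/4 = (¼)*7577 = 7577/4 ≈ 1894.3)
I/W = 7577/(4*(1/7095)) = (7577/4)*7095 = 53758815/4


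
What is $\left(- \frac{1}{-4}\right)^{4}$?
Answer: $\frac{1}{256} \approx 0.0039063$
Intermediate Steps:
$\left(- \frac{1}{-4}\right)^{4} = \left(\left(-1\right) \left(- \frac{1}{4}\right)\right)^{4} = \left(\frac{1}{4}\right)^{4} = \frac{1}{256}$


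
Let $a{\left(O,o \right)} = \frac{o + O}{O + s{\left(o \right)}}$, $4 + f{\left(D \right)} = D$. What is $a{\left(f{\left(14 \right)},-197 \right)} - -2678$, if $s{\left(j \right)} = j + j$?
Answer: $\frac{1028539}{384} \approx 2678.5$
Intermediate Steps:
$s{\left(j \right)} = 2 j$
$f{\left(D \right)} = -4 + D$
$a{\left(O,o \right)} = \frac{O + o}{O + 2 o}$ ($a{\left(O,o \right)} = \frac{o + O}{O + 2 o} = \frac{O + o}{O + 2 o}$)
$a{\left(f{\left(14 \right)},-197 \right)} - -2678 = \frac{\left(-4 + 14\right) - 197}{\left(-4 + 14\right) + 2 \left(-197\right)} - -2678 = \frac{10 - 197}{10 - 394} + 2678 = \frac{1}{-384} \left(-187\right) + 2678 = \left(- \frac{1}{384}\right) \left(-187\right) + 2678 = \frac{187}{384} + 2678 = \frac{1028539}{384}$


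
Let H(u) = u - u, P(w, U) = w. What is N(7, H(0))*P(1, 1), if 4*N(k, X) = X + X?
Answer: 0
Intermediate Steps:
H(u) = 0
N(k, X) = X/2 (N(k, X) = (X + X)/4 = (2*X)/4 = X/2)
N(7, H(0))*P(1, 1) = ((1/2)*0)*1 = 0*1 = 0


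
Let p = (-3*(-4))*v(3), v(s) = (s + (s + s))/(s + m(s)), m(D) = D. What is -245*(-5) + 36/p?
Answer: 1227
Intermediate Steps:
v(s) = 3/2 (v(s) = (s + (s + s))/(s + s) = (s + 2*s)/((2*s)) = (3*s)*(1/(2*s)) = 3/2)
p = 18 (p = -3*(-4)*(3/2) = 12*(3/2) = 18)
-245*(-5) + 36/p = -245*(-5) + 36/18 = -49*(-25) + 36*(1/18) = 1225 + 2 = 1227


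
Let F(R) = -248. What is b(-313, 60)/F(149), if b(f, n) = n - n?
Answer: 0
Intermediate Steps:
b(f, n) = 0
b(-313, 60)/F(149) = 0/(-248) = 0*(-1/248) = 0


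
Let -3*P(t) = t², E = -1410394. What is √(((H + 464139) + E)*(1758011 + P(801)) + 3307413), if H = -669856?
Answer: I*√2495504796571 ≈ 1.5797e+6*I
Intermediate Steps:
P(t) = -t²/3
√(((H + 464139) + E)*(1758011 + P(801)) + 3307413) = √(((-669856 + 464139) - 1410394)*(1758011 - ⅓*801²) + 3307413) = √((-205717 - 1410394)*(1758011 - ⅓*641601) + 3307413) = √(-1616111*(1758011 - 213867) + 3307413) = √(-1616111*1544144 + 3307413) = √(-2495508103984 + 3307413) = √(-2495504796571) = I*√2495504796571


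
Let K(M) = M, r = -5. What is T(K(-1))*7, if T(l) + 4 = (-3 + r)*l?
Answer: 28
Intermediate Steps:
T(l) = -4 - 8*l (T(l) = -4 + (-3 - 5)*l = -4 - 8*l)
T(K(-1))*7 = (-4 - 8*(-1))*7 = (-4 + 8)*7 = 4*7 = 28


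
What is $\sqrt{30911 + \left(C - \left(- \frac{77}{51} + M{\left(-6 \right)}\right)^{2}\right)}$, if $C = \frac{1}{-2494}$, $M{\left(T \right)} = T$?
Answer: $\frac{\sqrt{499175435454698}}{127194} \approx 175.65$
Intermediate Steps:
$C = - \frac{1}{2494} \approx -0.00040096$
$\sqrt{30911 + \left(C - \left(- \frac{77}{51} + M{\left(-6 \right)}\right)^{2}\right)} = \sqrt{30911 - \left(\frac{1}{2494} + \left(- \frac{77}{51} - 6\right)^{2}\right)} = \sqrt{30911 - \frac{365844967}{6486894}} = \sqrt{\frac{200150535467}{6486894}} = \frac{\sqrt{499175435454698}}{127194}$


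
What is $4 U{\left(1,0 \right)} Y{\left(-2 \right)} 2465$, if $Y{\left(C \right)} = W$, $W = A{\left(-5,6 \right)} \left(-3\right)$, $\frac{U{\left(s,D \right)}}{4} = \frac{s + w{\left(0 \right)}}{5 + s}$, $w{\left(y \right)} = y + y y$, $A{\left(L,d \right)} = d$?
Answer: $-118320$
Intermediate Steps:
$w{\left(y \right)} = y + y^{2}$
$U{\left(s,D \right)} = \frac{4 s}{5 + s}$ ($U{\left(s,D \right)} = 4 \frac{s + 0 \left(1 + 0\right)}{5 + s} = 4 \frac{s + 0 \cdot 1}{5 + s} = 4 \frac{s + 0}{5 + s} = 4 \frac{s}{5 + s} = \frac{4 s}{5 + s}$)
$W = -18$ ($W = 6 \left(-3\right) = -18$)
$Y{\left(C \right)} = -18$
$4 U{\left(1,0 \right)} Y{\left(-2 \right)} 2465 = 4 \cdot 4 \cdot 1 \frac{1}{5 + 1} \left(-18\right) 2465 = 4 \cdot 4 \cdot 1 \cdot \frac{1}{6} \left(-18\right) 2465 = 4 \cdot \frac{2}{3} \left(-18\right) 2465 = \frac{8}{3} \left(-18\right) 2465 = \left(-48\right) 2465 = -118320$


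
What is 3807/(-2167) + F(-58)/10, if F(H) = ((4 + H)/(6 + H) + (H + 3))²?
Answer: 4239806983/14648920 ≈ 289.43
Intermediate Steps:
F(H) = (3 + H + (4 + H)/(6 + H))² (F(H) = ((4 + H)/(6 + H) + (3 + H))² = (3 + H + (4 + H)/(6 + H))²)
3807/(-2167) + F(-58)/10 = 3807/(-2167) + ((22 + (-58)² + 10*(-58))²/(6 - 58)²)/10 = 3807*(-1/2167) + ((22 + 3364 - 580)²/(-52)²)*(⅒) = -3807/2167 + ((1/2704)*2806²)*(⅒) = -3807/2167 + ((1/2704)*7873636)*(⅒) = -3807/2167 + (1968409/676)*(⅒) = -3807/2167 + 1968409/6760 = 4239806983/14648920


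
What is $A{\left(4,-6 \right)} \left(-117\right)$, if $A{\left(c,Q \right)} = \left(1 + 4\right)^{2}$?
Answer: $-2925$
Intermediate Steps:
$A{\left(c,Q \right)} = 25$ ($A{\left(c,Q \right)} = 5^{2} = 25$)
$A{\left(4,-6 \right)} \left(-117\right) = 25 \left(-117\right) = -2925$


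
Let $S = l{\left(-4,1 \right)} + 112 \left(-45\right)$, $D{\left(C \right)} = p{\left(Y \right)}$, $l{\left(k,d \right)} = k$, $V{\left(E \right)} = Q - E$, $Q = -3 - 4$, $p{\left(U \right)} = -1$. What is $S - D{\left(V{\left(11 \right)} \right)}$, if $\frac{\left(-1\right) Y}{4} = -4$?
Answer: $-5043$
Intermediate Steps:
$Y = 16$ ($Y = \left(-4\right) \left(-4\right) = 16$)
$Q = -7$ ($Q = -3 - 4 = -7$)
$V{\left(E \right)} = -7 - E$
$D{\left(C \right)} = -1$
$S = -5044$ ($S = -4 + 112 \left(-45\right) = -4 - 5040 = -5044$)
$S - D{\left(V{\left(11 \right)} \right)} = -5044 - -1 = -5044 + 1 = -5043$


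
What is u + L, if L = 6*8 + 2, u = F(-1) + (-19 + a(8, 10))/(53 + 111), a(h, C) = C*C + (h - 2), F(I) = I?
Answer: 8123/164 ≈ 49.531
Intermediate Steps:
a(h, C) = -2 + h + C² (a(h, C) = C² + (-2 + h) = -2 + h + C²)
u = -77/164 (u = -1 + (-19 + (-2 + 8 + 10²))/(53 + 111) = -1 + (-19 + (-2 + 8 + 100))/164 = -1 + (-19 + 106)*(1/164) = -1 + 87*(1/164) = -1 + 87/164 = -77/164 ≈ -0.46951)
L = 50 (L = 48 + 2 = 50)
u + L = -77/164 + 50 = 8123/164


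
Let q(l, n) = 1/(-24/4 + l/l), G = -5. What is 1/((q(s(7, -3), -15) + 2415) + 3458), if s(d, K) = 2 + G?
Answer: 5/29364 ≈ 0.00017028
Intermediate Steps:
s(d, K) = -3 (s(d, K) = 2 - 5 = -3)
q(l, n) = -⅕ (q(l, n) = 1/(-24*¼ + 1) = 1/(-6 + 1) = 1/(-5) = -⅕)
1/((q(s(7, -3), -15) + 2415) + 3458) = 1/((-⅕ + 2415) + 3458) = 1/(12074/5 + 3458) = 1/(29364/5) = 5/29364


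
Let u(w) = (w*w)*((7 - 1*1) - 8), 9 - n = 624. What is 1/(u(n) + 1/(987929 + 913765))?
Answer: -1901694/1438536426299 ≈ -1.3220e-6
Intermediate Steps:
n = -615 (n = 9 - 1*624 = 9 - 624 = -615)
u(w) = -2*w² (u(w) = w²*((7 - 1) - 8) = w²*(6 - 8) = w²*(-2) = -2*w²)
1/(u(n) + 1/(987929 + 913765)) = 1/(-2*(-615)² + 1/(987929 + 913765)) = 1/(-2*378225 + 1/1901694) = 1/(-756450 + 1/1901694) = 1/(-1438536426299/1901694) = -1901694/1438536426299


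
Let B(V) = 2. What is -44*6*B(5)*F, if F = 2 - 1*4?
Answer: 1056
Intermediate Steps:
F = -2 (F = 2 - 4 = -2)
-44*6*B(5)*F = -44*6*2*(-2) = -528*(-2) = -44*(-24) = 1056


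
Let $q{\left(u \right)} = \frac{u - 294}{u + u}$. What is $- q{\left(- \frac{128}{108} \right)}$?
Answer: $- \frac{3985}{32} \approx -124.53$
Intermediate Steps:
$q{\left(u \right)} = \frac{-294 + u}{2 u}$
$- q{\left(- \frac{128}{108} \right)} = - \frac{-294 - \frac{128}{108}}{2 \left(- \frac{128}{108}\right)} = - \frac{-294 - \frac{32}{27}}{2 \left(\left(-128\right) \frac{1}{108}\right)} = - \frac{-294 - \frac{32}{27}}{2 \left(- \frac{32}{27}\right)} = - \frac{\left(-27\right) \left(-7970\right)}{2 \cdot 32 \cdot 27} = \left(-1\right) \frac{3985}{32} = - \frac{3985}{32}$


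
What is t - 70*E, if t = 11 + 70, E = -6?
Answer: 501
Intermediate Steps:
t = 81
t - 70*E = 81 - 70*(-6) = 81 + 420 = 501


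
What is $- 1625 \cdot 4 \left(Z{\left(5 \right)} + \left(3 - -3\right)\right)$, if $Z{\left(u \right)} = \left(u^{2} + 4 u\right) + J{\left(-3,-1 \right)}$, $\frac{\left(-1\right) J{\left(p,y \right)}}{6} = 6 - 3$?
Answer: $-214500$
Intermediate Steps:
$J{\left(p,y \right)} = -18$ ($J{\left(p,y \right)} = - 6 \left(6 - 3\right) = \left(-6\right) 3 = -18$)
$Z{\left(u \right)} = -18 + u^{2} + 4 u$ ($Z{\left(u \right)} = \left(u^{2} + 4 u\right) - 18 = -18 + u^{2} + 4 u$)
$- 1625 \cdot 4 \left(Z{\left(5 \right)} + \left(3 - -3\right)\right) = - 1625 \cdot 4 \left(\left(-18 + 5^{2} + 4 \cdot 5\right) + \left(3 - -3\right)\right) = - 1625 \cdot 4 \left(\left(-18 + 25 + 20\right) + \left(3 + 3\right)\right) = - 1625 \cdot 4 \left(27 + 6\right) = - 1625 \cdot 4 \cdot 33 = \left(-1625\right) 132 = -214500$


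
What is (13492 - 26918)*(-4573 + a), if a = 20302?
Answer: -211177554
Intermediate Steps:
(13492 - 26918)*(-4573 + a) = (13492 - 26918)*(-4573 + 20302) = -13426*15729 = -211177554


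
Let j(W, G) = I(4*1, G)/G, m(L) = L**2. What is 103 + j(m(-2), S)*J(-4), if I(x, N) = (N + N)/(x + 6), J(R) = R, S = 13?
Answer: 511/5 ≈ 102.20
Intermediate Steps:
I(x, N) = 2*N/(6 + x) (I(x, N) = (2*N)/(6 + x) = 2*N/(6 + x))
j(W, G) = 1/5 (j(W, G) = (2*G/(6 + 4*1))/G = (2*G/(6 + 4))/G = (2*G/10)/G = (2*G*(1/10))/G = (G/5)/G = 1/5)
103 + j(m(-2), S)*J(-4) = 103 + (1/5)*(-4) = 103 - 4/5 = 511/5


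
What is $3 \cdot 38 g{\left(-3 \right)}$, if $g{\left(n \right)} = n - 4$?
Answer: $-798$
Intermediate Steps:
$g{\left(n \right)} = -4 + n$ ($g{\left(n \right)} = n - 4 = -4 + n$)
$3 \cdot 38 g{\left(-3 \right)} = 3 \cdot 38 \left(-4 - 3\right) = 114 \left(-7\right) = -798$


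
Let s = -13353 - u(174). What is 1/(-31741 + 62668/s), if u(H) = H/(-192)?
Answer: -427267/13563887223 ≈ -3.1500e-5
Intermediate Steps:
u(H) = -H/192
s = -427267/32 (s = -13353 - (-1)*174/192 = -13353 - 1*(-29/32) = -13353 + 29/32 = -427267/32 ≈ -13352.)
1/(-31741 + 62668/s) = 1/(-31741 + 62668/(-427267/32)) = 1/(-31741 + 62668*(-32/427267)) = 1/(-31741 - 2005376/427267) = 1/(-13563887223/427267) = -427267/13563887223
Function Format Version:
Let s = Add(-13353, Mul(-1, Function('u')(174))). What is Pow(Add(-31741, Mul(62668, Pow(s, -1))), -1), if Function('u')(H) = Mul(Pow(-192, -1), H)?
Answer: Rational(-427267, 13563887223) ≈ -3.1500e-5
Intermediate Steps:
Function('u')(H) = Mul(Rational(-1, 192), H)
s = Rational(-427267, 32) (s = Add(-13353, Mul(-1, Mul(Rational(-1, 192), 174))) = Add(-13353, Mul(-1, Rational(-29, 32))) = Add(-13353, Rational(29, 32)) = Rational(-427267, 32) ≈ -13352.)
Pow(Add(-31741, Mul(62668, Pow(s, -1))), -1) = Pow(Add(-31741, Mul(62668, Pow(Rational(-427267, 32), -1))), -1) = Pow(Add(-31741, Mul(62668, Rational(-32, 427267))), -1) = Pow(Add(-31741, Rational(-2005376, 427267)), -1) = Pow(Rational(-13563887223, 427267), -1) = Rational(-427267, 13563887223)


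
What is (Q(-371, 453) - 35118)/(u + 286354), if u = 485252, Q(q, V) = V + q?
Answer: -17518/385803 ≈ -0.045407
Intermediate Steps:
(Q(-371, 453) - 35118)/(u + 286354) = ((453 - 371) - 35118)/(485252 + 286354) = (82 - 35118)/771606 = -35036*1/771606 = -17518/385803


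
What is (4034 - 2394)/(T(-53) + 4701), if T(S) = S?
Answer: 205/581 ≈ 0.35284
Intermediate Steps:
(4034 - 2394)/(T(-53) + 4701) = (4034 - 2394)/(-53 + 4701) = 1640/4648 = 1640*(1/4648) = 205/581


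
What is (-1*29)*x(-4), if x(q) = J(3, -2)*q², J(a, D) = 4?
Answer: -1856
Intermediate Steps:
x(q) = 4*q²
(-1*29)*x(-4) = (-1*29)*(4*(-4)²) = -116*16 = -29*64 = -1856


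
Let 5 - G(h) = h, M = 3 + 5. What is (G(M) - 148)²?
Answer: 22801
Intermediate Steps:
M = 8
G(h) = 5 - h
(G(M) - 148)² = ((5 - 1*8) - 148)² = ((5 - 8) - 148)² = (-3 - 148)² = (-151)² = 22801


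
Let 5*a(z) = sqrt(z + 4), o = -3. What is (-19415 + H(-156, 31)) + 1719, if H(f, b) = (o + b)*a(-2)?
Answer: -17696 + 28*sqrt(2)/5 ≈ -17688.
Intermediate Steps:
a(z) = sqrt(4 + z)/5 (a(z) = sqrt(z + 4)/5 = sqrt(4 + z)/5)
H(f, b) = sqrt(2)*(-3 + b)/5 (H(f, b) = (-3 + b)*(sqrt(4 - 2)/5) = (-3 + b)*(sqrt(2)/5) = sqrt(2)*(-3 + b)/5)
(-19415 + H(-156, 31)) + 1719 = (-19415 + sqrt(2)*(-3 + 31)/5) + 1719 = (-19415 + (1/5)*sqrt(2)*28) + 1719 = (-19415 + 28*sqrt(2)/5) + 1719 = -17696 + 28*sqrt(2)/5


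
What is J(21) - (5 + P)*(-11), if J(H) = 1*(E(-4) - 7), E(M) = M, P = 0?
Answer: 44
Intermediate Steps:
J(H) = -11 (J(H) = 1*(-4 - 7) = 1*(-11) = -11)
J(21) - (5 + P)*(-11) = -11 - (5 + 0)*(-11) = -11 - 5*(-11) = -11 - 1*(-55) = -11 + 55 = 44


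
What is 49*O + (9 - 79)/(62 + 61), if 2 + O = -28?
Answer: -180880/123 ≈ -1470.6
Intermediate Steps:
O = -30 (O = -2 - 28 = -30)
49*O + (9 - 79)/(62 + 61) = 49*(-30) + (9 - 79)/(62 + 61) = -1470 - 70/123 = -180880/123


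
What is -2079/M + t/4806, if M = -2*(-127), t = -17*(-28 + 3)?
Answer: -2470931/305181 ≈ -8.0966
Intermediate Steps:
t = 425 (t = -17*(-25) = 425)
M = 254
-2079/M + t/4806 = -2079/254 + 425/4806 = -2470931/305181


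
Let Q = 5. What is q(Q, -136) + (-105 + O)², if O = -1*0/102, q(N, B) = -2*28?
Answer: 10969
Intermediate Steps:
q(N, B) = -56
O = 0 (O = 0*(1/102) = 0)
q(Q, -136) + (-105 + O)² = -56 + (-105 + 0)² = -56 + (-105)² = -56 + 11025 = 10969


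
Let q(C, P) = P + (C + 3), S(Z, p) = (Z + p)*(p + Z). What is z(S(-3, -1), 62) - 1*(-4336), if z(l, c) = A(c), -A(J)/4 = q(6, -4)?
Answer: 4316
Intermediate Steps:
S(Z, p) = (Z + p)**2 (S(Z, p) = (Z + p)*(Z + p) = (Z + p)**2)
q(C, P) = 3 + C + P (q(C, P) = P + (3 + C) = 3 + C + P)
A(J) = -20 (A(J) = -4*(3 + 6 - 4) = -4*5 = -20)
z(l, c) = -20
z(S(-3, -1), 62) - 1*(-4336) = -20 - 1*(-4336) = -20 + 4336 = 4316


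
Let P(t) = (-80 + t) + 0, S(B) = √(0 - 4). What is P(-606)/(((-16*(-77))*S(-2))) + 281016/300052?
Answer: 70254/75013 + 49*I/176 ≈ 0.93656 + 0.27841*I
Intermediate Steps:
S(B) = 2*I (S(B) = √(-4) = 2*I)
P(t) = -80 + t
P(-606)/(((-16*(-77))*S(-2))) + 281016/300052 = (-80 - 606)/(((-16*(-77))*(2*I))) + 281016/300052 = -686*(-I/2464) + 281016*(1/300052) = -686*(-I/2464) + 70254/75013 = -(-49)*I/176 + 70254/75013 = 49*I/176 + 70254/75013 = 70254/75013 + 49*I/176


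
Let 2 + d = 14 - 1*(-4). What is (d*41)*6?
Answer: 3936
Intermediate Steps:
d = 16 (d = -2 + (14 - 1*(-4)) = -2 + (14 + 4) = -2 + 18 = 16)
(d*41)*6 = (16*41)*6 = 656*6 = 3936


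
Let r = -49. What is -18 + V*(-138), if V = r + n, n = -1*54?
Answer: 14196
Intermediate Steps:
n = -54
V = -103 (V = -49 - 54 = -103)
-18 + V*(-138) = -18 - 103*(-138) = -18 + 14214 = 14196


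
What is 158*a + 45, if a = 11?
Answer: 1783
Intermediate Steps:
158*a + 45 = 158*11 + 45 = 1738 + 45 = 1783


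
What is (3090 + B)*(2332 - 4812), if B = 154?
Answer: -8045120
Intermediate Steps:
(3090 + B)*(2332 - 4812) = (3090 + 154)*(2332 - 4812) = 3244*(-2480) = -8045120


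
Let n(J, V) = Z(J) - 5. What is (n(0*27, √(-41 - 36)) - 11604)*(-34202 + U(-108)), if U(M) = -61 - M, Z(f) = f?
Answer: 396505395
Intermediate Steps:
n(J, V) = -5 + J (n(J, V) = J - 5 = -5 + J)
(n(0*27, √(-41 - 36)) - 11604)*(-34202 + U(-108)) = ((-5 + 0*27) - 11604)*(-34202 + (-61 - 1*(-108))) = ((-5 + 0) - 11604)*(-34202 + (-61 + 108)) = (-5 - 11604)*(-34202 + 47) = -11609*(-34155) = 396505395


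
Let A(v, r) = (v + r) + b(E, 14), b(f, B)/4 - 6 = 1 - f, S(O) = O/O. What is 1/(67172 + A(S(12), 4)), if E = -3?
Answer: 1/67217 ≈ 1.4877e-5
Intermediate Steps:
S(O) = 1
b(f, B) = 28 - 4*f (b(f, B) = 24 + 4*(1 - f) = 24 + (4 - 4*f) = 28 - 4*f)
A(v, r) = 40 + r + v (A(v, r) = (v + r) + (28 - 4*(-3)) = (r + v) + (28 + 12) = (r + v) + 40 = 40 + r + v)
1/(67172 + A(S(12), 4)) = 1/(67172 + (40 + 4 + 1)) = 1/(67172 + 45) = 1/67217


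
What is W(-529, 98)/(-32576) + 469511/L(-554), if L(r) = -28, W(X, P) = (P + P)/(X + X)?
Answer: -144481144375/8616352 ≈ -16768.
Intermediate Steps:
W(X, P) = P/X (W(X, P) = (2*P)/((2*X)) = (2*P)*(1/(2*X)) = P/X)
W(-529, 98)/(-32576) + 469511/L(-554) = (98/(-529))/(-32576) + 469511/(-28) = (98*(-1/529))*(-1/32576) + 469511*(-1/28) = -98/529*(-1/32576) - 67073/4 = 49/8616352 - 67073/4 = -144481144375/8616352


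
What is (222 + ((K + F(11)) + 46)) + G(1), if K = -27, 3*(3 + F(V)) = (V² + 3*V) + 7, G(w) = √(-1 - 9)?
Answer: 875/3 + I*√10 ≈ 291.67 + 3.1623*I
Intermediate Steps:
G(w) = I*√10 (G(w) = √(-10) = I*√10)
F(V) = -⅔ + V + V²/3 (F(V) = -3 + ((V² + 3*V) + 7)/3 = -3 + (7 + V² + 3*V)/3 = -3 + (7/3 + V + V²/3) = -⅔ + V + V²/3)
(222 + ((K + F(11)) + 46)) + G(1) = (222 + ((-27 + (-⅔ + 11 + (⅓)*11²)) + 46)) + I*√10 = (222 + ((-27 + (-⅔ + 11 + (⅓)*121)) + 46)) + I*√10 = (222 + ((-27 + (-⅔ + 11 + 121/3)) + 46)) + I*√10 = (222 + ((-27 + 152/3) + 46)) + I*√10 = (222 + (71/3 + 46)) + I*√10 = (222 + 209/3) + I*√10 = 875/3 + I*√10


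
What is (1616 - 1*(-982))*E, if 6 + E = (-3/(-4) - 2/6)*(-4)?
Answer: -19918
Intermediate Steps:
E = -23/3 (E = -6 + (-3/(-4) - 2/6)*(-4) = -6 + (-3*(-¼) - 2*⅙)*(-4) = -6 + (¾ - ⅓)*(-4) = -6 + (5/12)*(-4) = -6 - 5/3 = -23/3 ≈ -7.6667)
(1616 - 1*(-982))*E = (1616 - 1*(-982))*(-23/3) = (1616 + 982)*(-23/3) = 2598*(-23/3) = -19918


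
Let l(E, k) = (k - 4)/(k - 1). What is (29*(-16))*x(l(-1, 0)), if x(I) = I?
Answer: -1856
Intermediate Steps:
l(E, k) = (-4 + k)/(-1 + k)
(29*(-16))*x(l(-1, 0)) = (29*(-16))*((-4 + 0)/(-1 + 0)) = -464*(-4)/(-1) = -(-464)*(-4) = -464*4 = -1856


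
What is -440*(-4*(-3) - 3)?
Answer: -3960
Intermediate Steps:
-440*(-4*(-3) - 3) = -440*(12 - 3) = -440*9 = -3960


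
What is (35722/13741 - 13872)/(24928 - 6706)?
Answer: -95289715/125194251 ≈ -0.76114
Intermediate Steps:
(35722/13741 - 13872)/(24928 - 6706) = (35722*(1/13741) - 13872)/18222 = (35722/13741 - 13872)*(1/18222) = -190579430/13741*1/18222 = -95289715/125194251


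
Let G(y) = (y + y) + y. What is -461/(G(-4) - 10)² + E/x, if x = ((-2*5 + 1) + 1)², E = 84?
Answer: 697/1936 ≈ 0.36002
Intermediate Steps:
G(y) = 3*y (G(y) = 2*y + y = 3*y)
x = 64 (x = ((-10 + 1) + 1)² = (-9 + 1)² = (-8)² = 64)
-461/(G(-4) - 10)² + E/x = -461/(3*(-4) - 10)² + 84/64 = -461/(-12 - 10)² + 84*(1/64) = -461/((-22)²) + 21/16 = -461/484 + 21/16 = 697/1936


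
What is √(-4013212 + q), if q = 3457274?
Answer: I*√555938 ≈ 745.61*I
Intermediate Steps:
√(-4013212 + q) = √(-4013212 + 3457274) = √(-555938) = I*√555938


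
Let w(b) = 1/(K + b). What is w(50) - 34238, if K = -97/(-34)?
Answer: -61525652/1797 ≈ -34238.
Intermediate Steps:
K = 97/34 (K = -97*(-1/34) = 97/34 ≈ 2.8529)
w(b) = 1/(97/34 + b)
w(50) - 34238 = 34/(97 + 34*50) - 34238 = 34/(97 + 1700) - 34238 = 34/1797 - 34238 = -61525652/1797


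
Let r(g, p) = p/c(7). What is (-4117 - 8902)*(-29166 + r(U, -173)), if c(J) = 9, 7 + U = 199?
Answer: 3419661673/9 ≈ 3.7996e+8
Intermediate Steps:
U = 192 (U = -7 + 199 = 192)
r(g, p) = p/9
(-4117 - 8902)*(-29166 + r(U, -173)) = (-4117 - 8902)*(-29166 + (⅑)*(-173)) = -13019*(-29166 - 173/9) = -13019*(-262667/9) = 3419661673/9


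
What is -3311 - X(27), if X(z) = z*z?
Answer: -4040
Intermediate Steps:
X(z) = z²
-3311 - X(27) = -3311 - 1*27² = -3311 - 1*729 = -3311 - 729 = -4040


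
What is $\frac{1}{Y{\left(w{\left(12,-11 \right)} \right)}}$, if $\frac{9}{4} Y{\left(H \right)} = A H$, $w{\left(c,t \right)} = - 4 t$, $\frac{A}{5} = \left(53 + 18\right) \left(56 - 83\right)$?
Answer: $- \frac{1}{187440} \approx -5.335 \cdot 10^{-6}$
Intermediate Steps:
$A = -9585$ ($A = 5 \left(53 + 18\right) \left(56 - 83\right) = 5 \cdot 71 \left(-27\right) = 5 \left(-1917\right) = -9585$)
$Y{\left(H \right)} = - 4260 H$ ($Y{\left(H \right)} = \frac{4 \left(- 9585 H\right)}{9} = - 4260 H$)
$\frac{1}{Y{\left(w{\left(12,-11 \right)} \right)}} = \frac{1}{\left(-4260\right) \left(\left(-4\right) \left(-11\right)\right)} = \frac{1}{\left(-4260\right) 44} = \frac{1}{-187440} = - \frac{1}{187440}$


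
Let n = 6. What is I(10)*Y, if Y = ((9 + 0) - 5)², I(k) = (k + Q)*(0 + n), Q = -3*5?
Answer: -480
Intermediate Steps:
Q = -15
I(k) = -90 + 6*k (I(k) = (k - 15)*(0 + 6) = (-15 + k)*6 = -90 + 6*k)
Y = 16 (Y = (9 - 5)² = 4² = 16)
I(10)*Y = (-90 + 6*10)*16 = (-90 + 60)*16 = -30*16 = -480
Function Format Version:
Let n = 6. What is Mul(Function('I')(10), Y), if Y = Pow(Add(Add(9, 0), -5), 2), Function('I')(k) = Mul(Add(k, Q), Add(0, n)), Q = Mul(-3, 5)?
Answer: -480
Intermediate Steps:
Q = -15
Function('I')(k) = Add(-90, Mul(6, k)) (Function('I')(k) = Mul(Add(k, -15), Add(0, 6)) = Mul(Add(-15, k), 6) = Add(-90, Mul(6, k)))
Y = 16 (Y = Pow(Add(9, -5), 2) = Pow(4, 2) = 16)
Mul(Function('I')(10), Y) = Mul(Add(-90, Mul(6, 10)), 16) = Mul(Add(-90, 60), 16) = Mul(-30, 16) = -480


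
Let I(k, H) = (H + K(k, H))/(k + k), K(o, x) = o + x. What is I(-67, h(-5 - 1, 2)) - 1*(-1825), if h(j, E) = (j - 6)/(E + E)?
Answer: 244623/134 ≈ 1825.5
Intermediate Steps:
h(j, E) = (-6 + j)/(2*E) (h(j, E) = (-6 + j)/((2*E)) = (-6 + j)*(1/(2*E)) = (-6 + j)/(2*E))
I(k, H) = (k + 2*H)/(2*k) (I(k, H) = (H + (k + H))/(k + k) = (H + (H + k))/((2*k)) = (k + 2*H)*(1/(2*k)) = (k + 2*H)/(2*k))
I(-67, h(-5 - 1, 2)) - 1*(-1825) = ((½)*(-6 + (-5 - 1))/2 + (½)*(-67))/(-67) - 1*(-1825) = -((½)*(½)*(-6 - 6) - 67/2)/67 + 1825 = -((½)*(½)*(-12) - 67/2)/67 + 1825 = -(-3 - 67/2)/67 + 1825 = -1/67*(-73/2) + 1825 = 73/134 + 1825 = 244623/134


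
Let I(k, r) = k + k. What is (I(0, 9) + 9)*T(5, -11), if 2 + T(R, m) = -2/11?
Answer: -216/11 ≈ -19.636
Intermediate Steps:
T(R, m) = -24/11 (T(R, m) = -2 - 2/11 = -24/11)
I(k, r) = 2*k
(I(0, 9) + 9)*T(5, -11) = (2*0 + 9)*(-24/11) = (0 + 9)*(-24/11) = 9*(-24/11) = -216/11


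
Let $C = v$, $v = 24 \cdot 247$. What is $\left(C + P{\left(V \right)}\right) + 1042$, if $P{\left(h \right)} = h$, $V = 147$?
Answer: $7117$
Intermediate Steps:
$v = 5928$
$C = 5928$
$\left(C + P{\left(V \right)}\right) + 1042 = \left(5928 + 147\right) + 1042 = 6075 + 1042 = 7117$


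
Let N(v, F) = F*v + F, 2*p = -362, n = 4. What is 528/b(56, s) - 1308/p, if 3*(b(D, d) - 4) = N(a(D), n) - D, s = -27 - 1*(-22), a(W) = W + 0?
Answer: 65922/4163 ≈ 15.835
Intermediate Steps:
a(W) = W
p = -181 (p = (1/2)*(-362) = -181)
s = -5 (s = -27 + 22 = -5)
N(v, F) = F + F*v
b(D, d) = 16/3 + D (b(D, d) = 4 + (4*(1 + D) - D)/3 = 4 + ((4 + 4*D) - D)/3 = 4 + (4 + 3*D)/3 = 4 + (4/3 + D) = 16/3 + D)
528/b(56, s) - 1308/p = 528/(16/3 + 56) - 1308/(-181) = 528/(184/3) - 1308*(-1/181) = 528*(3/184) + 1308/181 = 198/23 + 1308/181 = 65922/4163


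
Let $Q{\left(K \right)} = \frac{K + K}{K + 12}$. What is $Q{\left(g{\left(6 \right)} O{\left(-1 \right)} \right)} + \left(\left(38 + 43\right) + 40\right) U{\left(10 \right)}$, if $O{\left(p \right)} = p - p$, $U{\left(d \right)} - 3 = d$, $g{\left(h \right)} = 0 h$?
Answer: $1573$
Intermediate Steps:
$g{\left(h \right)} = 0$
$U{\left(d \right)} = 3 + d$
$O{\left(p \right)} = 0$
$Q{\left(K \right)} = \frac{2 K}{12 + K}$
$Q{\left(g{\left(6 \right)} O{\left(-1 \right)} \right)} + \left(\left(38 + 43\right) + 40\right) U{\left(10 \right)} = \frac{2 \cdot 0 \cdot 0}{12 + 0 \cdot 0} + \left(\left(38 + 43\right) + 40\right) \left(3 + 10\right) = 2 \cdot 0 \frac{1}{12 + 0} + \left(81 + 40\right) 13 = 2 \cdot 0 \cdot \frac{1}{12} + 121 \cdot 13 = 2 \cdot 0 \cdot \frac{1}{12} + 1573 = 0 + 1573 = 1573$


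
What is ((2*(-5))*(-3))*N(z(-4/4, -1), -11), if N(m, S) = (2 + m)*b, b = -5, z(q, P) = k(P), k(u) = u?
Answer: -150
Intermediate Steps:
z(q, P) = P
N(m, S) = -10 - 5*m (N(m, S) = (2 + m)*(-5) = -10 - 5*m)
((2*(-5))*(-3))*N(z(-4/4, -1), -11) = ((2*(-5))*(-3))*(-10 - 5*(-1)) = (-10*(-3))*(-10 + 5) = 30*(-5) = -150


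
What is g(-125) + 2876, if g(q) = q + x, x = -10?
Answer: 2741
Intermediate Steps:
g(q) = -10 + q (g(q) = q - 10 = -10 + q)
g(-125) + 2876 = (-10 - 125) + 2876 = -135 + 2876 = 2741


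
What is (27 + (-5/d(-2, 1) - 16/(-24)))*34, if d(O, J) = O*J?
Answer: 3077/3 ≈ 1025.7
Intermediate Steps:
d(O, J) = J*O
(27 + (-5/d(-2, 1) - 16/(-24)))*34 = (27 + (-5/(1*(-2)) - 16/(-24)))*34 = (27 + (-5/(-2) - 16*(-1/24)))*34 = (27 + (-5*(-1/2) + 2/3))*34 = (27 + (5/2 + 2/3))*34 = (27 + 19/6)*34 = (181/6)*34 = 3077/3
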